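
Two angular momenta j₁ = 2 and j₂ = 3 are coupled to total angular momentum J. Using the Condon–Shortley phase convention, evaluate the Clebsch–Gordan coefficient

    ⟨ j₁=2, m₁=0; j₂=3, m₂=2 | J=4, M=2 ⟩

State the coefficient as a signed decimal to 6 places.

-0.585540

triangle: 1!·3!·5!/10! = 720/3628800
(j±m)!: 2!·2!·5!·1!·6!·2! = 691200
prefactor² = (2J+1)·Δ·N² = 8640/7
  k=0: +1/(0!·1!·2!·5!·1!·0!) = 1/240
  k=1: −1/(1!·0!·1!·4!·2!·1!) = -1/48
Σ = -1/60  ⇒  CG² = 8640/7·(-1/60)² = 12/35
CG = −√(12/35) = -0.585540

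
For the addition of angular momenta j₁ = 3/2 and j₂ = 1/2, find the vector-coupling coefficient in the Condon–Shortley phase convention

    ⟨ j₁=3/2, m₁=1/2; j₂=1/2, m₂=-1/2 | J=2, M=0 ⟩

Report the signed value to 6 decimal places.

+0.707107  (= +√(1/2))

√[5·0!3!1!/5! · 2!1!0!1!2!2!] = √(2)
  +(−1)^0/∏(0,0,1,0,2,1)! = 1/2  (running 1/2)
⟨..|..⟩ = √(2)·(1/2) = +0.707107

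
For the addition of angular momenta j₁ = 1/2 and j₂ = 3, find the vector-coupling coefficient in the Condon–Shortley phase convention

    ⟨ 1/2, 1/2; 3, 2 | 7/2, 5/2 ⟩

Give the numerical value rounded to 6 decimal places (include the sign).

+0.925820

√[8·0!1!6!/8! · 1!0!5!1!6!1!] = √(86400/7)
  +(−1)^0/∏(0,0,0,5,1,1)! = 1/120  (running 1/120)
⟨..|..⟩ = √(86400/7)·(1/120) = +0.925820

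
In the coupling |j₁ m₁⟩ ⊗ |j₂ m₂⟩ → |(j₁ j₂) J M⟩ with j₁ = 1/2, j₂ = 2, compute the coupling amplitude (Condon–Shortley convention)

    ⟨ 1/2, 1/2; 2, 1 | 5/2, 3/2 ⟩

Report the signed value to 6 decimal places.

+0.894427

√[6·0!1!4!/6! · 1!0!3!1!4!1!] = √(144/5)
  +(−1)^0/∏(0,0,0,3,1,1)! = 1/6  (running 1/6)
⟨..|..⟩ = √(144/5)·(1/6) = +0.894427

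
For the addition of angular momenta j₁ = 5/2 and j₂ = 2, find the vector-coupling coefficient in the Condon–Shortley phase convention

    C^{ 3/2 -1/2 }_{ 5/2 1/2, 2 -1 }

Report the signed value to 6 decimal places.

√[4·3!2!1!/7! · 3!2!1!3!1!2!] = √(48/35)
  +(−1)^0/∏(0,3,2,1,0,0)! = 1/12  (running 1/12)
  +(−1)^1/∏(1,2,1,0,1,1)! = -1/2  (running -5/12)
⟨..|..⟩ = √(48/35)·(-5/12) = -0.487950

−√(5/21) ≈ -0.487950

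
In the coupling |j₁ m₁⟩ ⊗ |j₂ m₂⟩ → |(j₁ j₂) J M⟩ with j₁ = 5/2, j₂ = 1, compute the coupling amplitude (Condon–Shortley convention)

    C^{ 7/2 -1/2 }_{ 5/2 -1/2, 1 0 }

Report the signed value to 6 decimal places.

+0.755929  (= +√(4/7))

triangle: 0!×5!×2!/8! = 240/40320
(j±m)!: 2!×3!×1!×1!×3!×4! = 1728
prefactor² = (2J+1)×Δ×N² = 576/7
  k=0: +1/(0!×0!×3!×1!×2!×1!) = 1/12
Σ = 1/12  ⇒  CG² = 576/7×1/12² = 4/7
CG = +√(4/7) = +0.755929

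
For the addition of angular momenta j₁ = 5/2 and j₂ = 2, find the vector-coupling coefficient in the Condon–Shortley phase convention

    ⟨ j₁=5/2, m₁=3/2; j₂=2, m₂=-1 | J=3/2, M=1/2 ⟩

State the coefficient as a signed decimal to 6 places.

triangle: 3!·2!·1!/7! = 12/5040
(j±m)!: 4!·1!·1!·3!·2!·1! = 288
prefactor² = (2J+1)·Δ·N² = 96/35
  k=0: +1/(0!·3!·1!·1!·1!·0!) = 1/6
  k=1: −1/(1!·2!·0!·0!·2!·1!) = -1/4
Σ = -1/12  ⇒  CG² = 96/35·(-1/12)² = 2/105
CG = −√(2/105) = -0.138013

-0.138013  (= −√(2/105))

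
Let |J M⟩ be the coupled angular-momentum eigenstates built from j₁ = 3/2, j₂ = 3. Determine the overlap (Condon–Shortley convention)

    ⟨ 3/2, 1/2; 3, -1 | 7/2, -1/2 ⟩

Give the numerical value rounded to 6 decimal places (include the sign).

+0.534522  (= +√(2/7))

triangle: 1!×2!×5!/9! = 240/362880
(j±m)!: 2!×1!×2!×4!×3!×4! = 13824
prefactor² = (2J+1)×Δ×N² = 512/7
  k=0: +1/(0!×1!×1!×2!×1!×3!) = 1/12
  k=1: −1/(1!×0!×0!×1!×2!×4!) = -1/48
Σ = 1/16  ⇒  CG² = 512/7×1/16² = 2/7
CG = +√(2/7) = +0.534522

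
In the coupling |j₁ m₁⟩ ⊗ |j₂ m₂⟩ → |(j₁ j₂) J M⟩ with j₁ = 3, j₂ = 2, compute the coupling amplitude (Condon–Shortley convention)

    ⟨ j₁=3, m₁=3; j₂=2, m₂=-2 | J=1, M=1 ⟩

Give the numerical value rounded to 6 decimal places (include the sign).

j₁+j₂−J=4  J+j₁−j₂=2  J−j₁+j₂=0  j₁+j₂+J+1=7
(j₁±m₁, j₂±m₂, J±M) = (6,0,0,4,2,0)
P² = 6912/7
sum k=0..0:
  [0] +1/48 = 1/48
S = 1/48
C² = P²·S² = 3/7 ; C = +0.654654

+0.654654  (= +√(3/7))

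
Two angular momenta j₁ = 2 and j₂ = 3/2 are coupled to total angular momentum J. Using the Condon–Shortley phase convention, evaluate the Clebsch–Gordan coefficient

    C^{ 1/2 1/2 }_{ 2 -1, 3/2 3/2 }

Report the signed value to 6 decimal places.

−√(1/10) = -0.316228

√[2·3!1!0!/5! · 1!3!3!0!1!0!] = √(18/5)
  +(−1)^3/∏(3,0,0,0,1,0)! = -1/6  (running -1/6)
⟨..|..⟩ = √(18/5)·(-1/6) = -0.316228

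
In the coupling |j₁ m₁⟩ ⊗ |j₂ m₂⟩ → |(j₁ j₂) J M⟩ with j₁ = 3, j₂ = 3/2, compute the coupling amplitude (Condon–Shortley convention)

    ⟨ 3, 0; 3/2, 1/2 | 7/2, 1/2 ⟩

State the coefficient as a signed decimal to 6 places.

−√(2/21) ≈ -0.308607

j₁+j₂−J=1  J+j₁−j₂=5  J−j₁+j₂=2  j₁+j₂+J+1=9
(j₁±m₁, j₂±m₂, J±M) = (3,3,2,1,4,3)
P² = 384/7
sum k=0..1:
  [0] +1/24 = 1/24
  [1] −1/12 = -1/12
S = -1/24
C² = P²·S² = 2/21 ; C = -0.308607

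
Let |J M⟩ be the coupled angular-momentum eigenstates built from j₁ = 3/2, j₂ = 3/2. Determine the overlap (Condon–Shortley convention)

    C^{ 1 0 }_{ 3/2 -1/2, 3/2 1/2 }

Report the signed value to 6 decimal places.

−√(1/20) = -0.223607

√[3·2!1!1!/5! · 1!2!2!1!1!1!] = √(1/5)
  +(−1)^1/∏(1,1,1,1,0,0)! = -1  (running -1)
  +(−1)^2/∏(2,0,0,0,1,1)! = 1/2  (running -1/2)
⟨..|..⟩ = √(1/5)·(-1/2) = -0.223607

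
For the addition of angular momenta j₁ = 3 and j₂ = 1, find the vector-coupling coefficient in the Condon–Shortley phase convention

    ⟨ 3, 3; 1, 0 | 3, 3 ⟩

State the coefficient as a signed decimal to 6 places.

√[7·1!5!1!/8! · 6!0!1!1!6!0!] = √(10800)
  +(−1)^0/∏(0,1,0,1,5,0)! = 1/120  (running 1/120)
⟨..|..⟩ = √(10800)·(1/120) = +0.866025

+0.866025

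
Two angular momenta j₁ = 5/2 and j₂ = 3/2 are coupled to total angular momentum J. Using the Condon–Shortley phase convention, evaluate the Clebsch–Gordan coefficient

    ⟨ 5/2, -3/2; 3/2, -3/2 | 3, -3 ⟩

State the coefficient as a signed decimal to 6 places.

+0.612372  (= +√(3/8))

triangle: 1!·4!·2!/8! = 48/40320
(j±m)!: 1!·4!·0!·3!·0!·6! = 103680
prefactor² = (2J+1)·Δ·N² = 864
  k=0: +1/(0!·1!·4!·0!·0!·2!) = 1/48
Σ = 1/48  ⇒  CG² = 864·1/48² = 3/8
CG = +√(3/8) = +0.612372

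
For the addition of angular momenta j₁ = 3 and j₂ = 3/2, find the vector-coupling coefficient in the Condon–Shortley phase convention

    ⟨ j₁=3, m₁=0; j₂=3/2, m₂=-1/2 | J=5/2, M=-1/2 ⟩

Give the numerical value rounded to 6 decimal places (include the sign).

triangle: 2!·4!·1!/8! = 48/40320
(j±m)!: 3!·3!·1!·2!·2!·3! = 864
prefactor² = (2J+1)·Δ·N² = 216/35
  k=0: +1/(0!·2!·3!·1!·1!·0!) = 1/12
  k=1: −1/(1!·1!·2!·0!·2!·1!) = -1/4
Σ = -1/6  ⇒  CG² = 216/35·(-1/6)² = 6/35
CG = −√(6/35) = -0.414039

−√(6/35) = -0.414039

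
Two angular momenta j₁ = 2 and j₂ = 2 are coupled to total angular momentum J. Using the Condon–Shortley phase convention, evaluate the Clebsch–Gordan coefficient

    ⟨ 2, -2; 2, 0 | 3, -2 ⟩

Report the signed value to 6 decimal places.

-0.707107

triangle: 1!*3!*3!/8! = 36/40320
(j±m)!: 0!*4!*2!*2!*1!*5! = 11520
prefactor² = (2J+1)*Δ*N² = 72
  k=1: −1/(1!*0!*3!*1!*0!*2!) = -1/12
Σ = -1/12  ⇒  CG² = 72*(-1/12)² = 1/2
CG = −√(1/2) = -0.707107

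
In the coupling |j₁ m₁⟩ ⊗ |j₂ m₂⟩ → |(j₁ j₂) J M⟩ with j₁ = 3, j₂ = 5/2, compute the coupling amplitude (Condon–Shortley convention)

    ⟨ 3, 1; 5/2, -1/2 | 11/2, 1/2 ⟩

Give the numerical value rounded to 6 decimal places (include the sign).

√[12·0!6!5!/12! · 4!2!2!3!6!5!] = √(8294400/77)
  +(−1)^0/∏(0,0,2,2,4,3)! = 1/576  (running 1/576)
⟨..|..⟩ = √(8294400/77)·(1/576) = +0.569803

+0.569803  (= +√(25/77))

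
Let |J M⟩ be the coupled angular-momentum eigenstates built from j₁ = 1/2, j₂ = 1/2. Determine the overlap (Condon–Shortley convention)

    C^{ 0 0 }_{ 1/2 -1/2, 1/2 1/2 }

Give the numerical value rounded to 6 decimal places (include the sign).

√[1·1!0!0!/2! · 0!1!1!0!0!0!] = √(1/2)
  +(−1)^1/∏(1,0,0,0,0,0)! = -1  (running -1)
⟨..|..⟩ = √(1/2)·(-1) = -0.707107

-0.707107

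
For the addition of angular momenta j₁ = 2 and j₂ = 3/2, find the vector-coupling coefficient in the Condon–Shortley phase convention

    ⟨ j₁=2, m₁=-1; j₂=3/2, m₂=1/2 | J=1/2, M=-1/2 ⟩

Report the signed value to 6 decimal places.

+0.547723  (= +√(3/10))

triangle: 3!*1!*0!/5! = 6/120
(j±m)!: 1!*3!*2!*1!*0!*1! = 12
prefactor² = (2J+1)*Δ*N² = 6/5
  k=2: +1/(2!*1!*1!*0!*0!*0!) = 1/2
Σ = 1/2  ⇒  CG² = 6/5*1/2² = 3/10
CG = +√(3/10) = +0.547723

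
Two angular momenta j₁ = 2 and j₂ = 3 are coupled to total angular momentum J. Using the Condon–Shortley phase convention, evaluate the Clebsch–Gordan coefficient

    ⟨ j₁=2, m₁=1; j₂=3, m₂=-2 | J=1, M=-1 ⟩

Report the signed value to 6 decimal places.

−√(2/7) = -0.534522

j₁+j₂−J=4  J+j₁−j₂=0  J−j₁+j₂=2  j₁+j₂+J+1=7
(j₁±m₁, j₂±m₂, J±M) = (3,1,1,5,0,2)
P² = 288/7
sum k=1..1:
  [1] −1/12 = -1/12
S = -1/12
C² = P²·S² = 2/7 ; C = -0.534522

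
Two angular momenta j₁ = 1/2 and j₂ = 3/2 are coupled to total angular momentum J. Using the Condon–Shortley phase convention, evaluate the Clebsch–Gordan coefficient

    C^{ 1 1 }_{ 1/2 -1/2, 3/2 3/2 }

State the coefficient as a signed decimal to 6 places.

j₁+j₂−J=1  J+j₁−j₂=0  J−j₁+j₂=2  j₁+j₂+J+1=4
(j₁±m₁, j₂±m₂, J±M) = (0,1,3,0,2,0)
P² = 3
sum k=1..1:
  [1] −1/2 = -1/2
S = -1/2
C² = P²·S² = 3/4 ; C = -0.866025

−√(3/4) = -0.866025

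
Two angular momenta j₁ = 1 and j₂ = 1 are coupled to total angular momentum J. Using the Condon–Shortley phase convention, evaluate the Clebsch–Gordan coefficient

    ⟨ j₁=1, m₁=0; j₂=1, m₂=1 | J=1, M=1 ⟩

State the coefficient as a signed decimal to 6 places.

−√(1/2) ≈ -0.707107

triangle: 1!*1!*1!/4! = 1/24
(j±m)!: 1!*1!*2!*0!*2!*0! = 4
prefactor² = (2J+1)*Δ*N² = 1/2
  k=1: −1/(1!*0!*0!*1!*1!*0!) = -1
Σ = -1  ⇒  CG² = 1/2*(-1)² = 1/2
CG = −√(1/2) = -0.707107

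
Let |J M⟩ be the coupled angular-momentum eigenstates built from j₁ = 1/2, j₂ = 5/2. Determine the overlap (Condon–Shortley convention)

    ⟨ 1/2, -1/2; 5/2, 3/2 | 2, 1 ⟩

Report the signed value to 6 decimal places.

triangle: 1!·0!·4!/6! = 24/720
(j±m)!: 0!·1!·4!·1!·3!·1! = 144
prefactor² = (2J+1)·Δ·N² = 24
  k=1: −1/(1!·0!·0!·3!·0!·1!) = -1/6
Σ = -1/6  ⇒  CG² = 24·(-1/6)² = 2/3
CG = −√(2/3) = -0.816497

-0.816497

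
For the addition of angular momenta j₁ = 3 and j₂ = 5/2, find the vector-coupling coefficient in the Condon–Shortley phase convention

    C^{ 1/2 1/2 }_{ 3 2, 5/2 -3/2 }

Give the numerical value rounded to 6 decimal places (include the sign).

-0.487950  (= −√(5/21))

√[2·5!1!0!/7! · 5!1!1!4!1!0!] = √(960/7)
  +(−1)^1/∏(1,4,0,0,1,0)! = -1/24  (running -1/24)
⟨..|..⟩ = √(960/7)·(-1/24) = -0.487950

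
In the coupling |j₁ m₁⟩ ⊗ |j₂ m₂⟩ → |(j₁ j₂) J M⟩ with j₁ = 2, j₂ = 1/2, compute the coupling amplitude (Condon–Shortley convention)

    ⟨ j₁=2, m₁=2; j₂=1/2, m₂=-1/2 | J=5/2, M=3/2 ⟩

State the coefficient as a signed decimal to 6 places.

j₁+j₂−J=0  J+j₁−j₂=4  J−j₁+j₂=1  j₁+j₂+J+1=6
(j₁±m₁, j₂±m₂, J±M) = (4,0,0,1,4,1)
P² = 576/5
sum k=0..0:
  [0] +1/24 = 1/24
S = 1/24
C² = P²·S² = 1/5 ; C = +0.447214

+0.447214  (= +√(1/5))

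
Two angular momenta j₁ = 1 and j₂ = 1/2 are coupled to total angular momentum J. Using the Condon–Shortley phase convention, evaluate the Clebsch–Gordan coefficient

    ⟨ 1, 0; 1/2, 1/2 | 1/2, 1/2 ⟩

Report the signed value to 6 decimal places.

triangle: 1!·1!·0!/3! = 1/6
(j±m)!: 1!·1!·1!·0!·1!·0! = 1
prefactor² = (2J+1)·Δ·N² = 1/3
  k=1: −1/(1!·0!·0!·0!·1!·0!) = -1
Σ = -1  ⇒  CG² = 1/3·(-1)² = 1/3
CG = −√(1/3) = -0.577350

-0.577350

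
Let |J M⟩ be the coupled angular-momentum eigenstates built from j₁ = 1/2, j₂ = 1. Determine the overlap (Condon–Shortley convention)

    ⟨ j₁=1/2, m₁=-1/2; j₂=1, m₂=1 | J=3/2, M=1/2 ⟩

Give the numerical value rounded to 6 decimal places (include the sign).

triangle: 0!*1!*2!/4! = 2/24
(j±m)!: 0!*1!*2!*0!*2!*1! = 4
prefactor² = (2J+1)*Δ*N² = 4/3
  k=0: +1/(0!*0!*1!*2!*0!*0!) = 1/2
Σ = 1/2  ⇒  CG² = 4/3*1/2² = 1/3
CG = +√(1/3) = +0.577350

+0.577350  (= +√(1/3))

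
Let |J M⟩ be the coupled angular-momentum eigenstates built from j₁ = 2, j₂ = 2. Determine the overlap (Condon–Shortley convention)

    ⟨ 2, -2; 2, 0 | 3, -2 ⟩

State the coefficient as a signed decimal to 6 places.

triangle: 1!·3!·3!/8! = 36/40320
(j±m)!: 0!·4!·2!·2!·1!·5! = 11520
prefactor² = (2J+1)·Δ·N² = 72
  k=1: −1/(1!·0!·3!·1!·0!·2!) = -1/12
Σ = -1/12  ⇒  CG² = 72·(-1/12)² = 1/2
CG = −√(1/2) = -0.707107

−√(1/2) = -0.707107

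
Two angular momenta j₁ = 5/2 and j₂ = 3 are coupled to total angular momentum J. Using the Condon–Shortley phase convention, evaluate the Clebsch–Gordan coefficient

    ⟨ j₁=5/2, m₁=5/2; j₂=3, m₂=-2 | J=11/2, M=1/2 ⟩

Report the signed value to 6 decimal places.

+0.113961

√[12·0!5!6!/12! · 5!0!1!5!6!5!] = √(207360000/77)
  +(−1)^0/∏(0,0,0,1,5,5)! = 1/14400  (running 1/14400)
⟨..|..⟩ = √(207360000/77)·(1/14400) = +0.113961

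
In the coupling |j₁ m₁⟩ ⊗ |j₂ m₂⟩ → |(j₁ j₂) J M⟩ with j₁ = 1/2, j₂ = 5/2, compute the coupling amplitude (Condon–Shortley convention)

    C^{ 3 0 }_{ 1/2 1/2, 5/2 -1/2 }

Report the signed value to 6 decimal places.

+√(1/2) = +0.707107

j₁+j₂−J=0  J+j₁−j₂=1  J−j₁+j₂=5  j₁+j₂+J+1=7
(j₁±m₁, j₂±m₂, J±M) = (1,0,2,3,3,3)
P² = 72
sum k=0..0:
  [0] +1/12 = 1/12
S = 1/12
C² = P²·S² = 1/2 ; C = +0.707107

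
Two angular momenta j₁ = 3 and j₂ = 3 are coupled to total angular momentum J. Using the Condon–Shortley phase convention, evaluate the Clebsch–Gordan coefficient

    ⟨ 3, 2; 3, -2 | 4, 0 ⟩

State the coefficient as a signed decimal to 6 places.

+√(7/22) ≈ +0.564076

√[9·2!4!4!/11! · 5!1!1!5!4!4!] = √(165888/77)
  +(−1)^0/∏(0,2,1,1,3,3)! = 1/72  (running 1/72)
  +(−1)^1/∏(1,1,0,0,4,4)! = -1/576  (running 7/576)
⟨..|..⟩ = √(165888/77)·(7/576) = +0.564076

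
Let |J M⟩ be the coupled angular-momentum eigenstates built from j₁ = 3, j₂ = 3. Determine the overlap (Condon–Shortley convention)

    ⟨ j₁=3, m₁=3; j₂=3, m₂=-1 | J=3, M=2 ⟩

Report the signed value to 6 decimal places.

√[7·3!3!3!/10! · 6!0!2!4!5!1!] = √(1728)
  +(−1)^0/∏(0,3,0,2,3,1)! = 1/72  (running 1/72)
⟨..|..⟩ = √(1728)·(1/72) = +0.577350

+√(1/3) = +0.577350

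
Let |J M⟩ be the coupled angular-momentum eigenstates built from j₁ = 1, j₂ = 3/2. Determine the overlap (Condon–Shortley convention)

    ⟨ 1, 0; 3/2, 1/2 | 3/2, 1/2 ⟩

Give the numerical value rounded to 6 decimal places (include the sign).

−√(1/15) ≈ -0.258199

j₁+j₂−J=1  J+j₁−j₂=1  J−j₁+j₂=2  j₁+j₂+J+1=5
(j₁±m₁, j₂±m₂, J±M) = (1,1,2,1,2,1)
P² = 4/15
sum k=0..1:
  [0] +1/2 = 1/2
  [1] −1/1 = -1
S = -1/2
C² = P²·S² = 1/15 ; C = -0.258199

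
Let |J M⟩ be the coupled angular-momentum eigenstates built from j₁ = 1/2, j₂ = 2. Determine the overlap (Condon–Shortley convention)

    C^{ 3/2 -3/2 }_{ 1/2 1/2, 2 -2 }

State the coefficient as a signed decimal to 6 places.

+√(4/5) ≈ +0.894427

triangle: 1!·0!·3!/5! = 6/120
(j±m)!: 1!·0!·0!·4!·0!·3! = 144
prefactor² = (2J+1)·Δ·N² = 144/5
  k=0: +1/(0!·1!·0!·0!·0!·3!) = 1/6
Σ = 1/6  ⇒  CG² = 144/5·1/6² = 4/5
CG = +√(4/5) = +0.894427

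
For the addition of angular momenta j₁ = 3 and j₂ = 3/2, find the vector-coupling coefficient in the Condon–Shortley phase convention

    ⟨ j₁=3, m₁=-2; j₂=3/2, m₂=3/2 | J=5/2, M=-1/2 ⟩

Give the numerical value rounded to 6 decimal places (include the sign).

j₁+j₂−J=2  J+j₁−j₂=4  J−j₁+j₂=1  j₁+j₂+J+1=8
(j₁±m₁, j₂±m₂, J±M) = (1,5,3,0,2,3)
P² = 432/7
sum k=2..2:
  [2] +1/12 = 1/12
S = 1/12
C² = P²·S² = 3/7 ; C = +0.654654

+√(3/7) ≈ +0.654654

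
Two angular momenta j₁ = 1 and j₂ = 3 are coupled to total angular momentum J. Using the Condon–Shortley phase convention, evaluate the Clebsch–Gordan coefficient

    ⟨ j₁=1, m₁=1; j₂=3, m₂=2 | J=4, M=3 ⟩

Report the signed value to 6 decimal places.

+√(3/4) ≈ +0.866025

√[9·0!2!6!/9! · 2!0!5!1!7!1!] = √(43200)
  +(−1)^0/∏(0,0,0,5,2,1)! = 1/240  (running 1/240)
⟨..|..⟩ = √(43200)·(1/240) = +0.866025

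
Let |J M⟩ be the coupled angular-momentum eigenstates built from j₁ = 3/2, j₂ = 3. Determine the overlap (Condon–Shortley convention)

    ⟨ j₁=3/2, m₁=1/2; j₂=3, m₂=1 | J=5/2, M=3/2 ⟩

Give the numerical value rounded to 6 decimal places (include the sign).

−√(7/20) ≈ -0.591608

j₁+j₂−J=2  J+j₁−j₂=1  J−j₁+j₂=4  j₁+j₂+J+1=8
(j₁±m₁, j₂±m₂, J±M) = (2,1,4,2,4,1)
P² = 576/35
sum k=0..1:
  [0] +1/48 = 1/48
  [1] −1/6 = -1/6
S = -7/48
C² = P²·S² = 7/20 ; C = -0.591608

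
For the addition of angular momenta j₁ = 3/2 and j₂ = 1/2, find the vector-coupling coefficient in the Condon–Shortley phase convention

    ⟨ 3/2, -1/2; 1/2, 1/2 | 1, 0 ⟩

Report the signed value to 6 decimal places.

√[3·1!2!0!/4! · 1!2!1!0!1!1!] = √(1/2)
  +(−1)^1/∏(1,0,1,0,1,0)! = -1  (running -1)
⟨..|..⟩ = √(1/2)·(-1) = -0.707107

-0.707107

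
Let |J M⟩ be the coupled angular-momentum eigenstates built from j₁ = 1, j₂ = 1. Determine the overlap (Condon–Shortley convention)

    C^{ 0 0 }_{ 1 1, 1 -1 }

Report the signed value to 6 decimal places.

triangle: 2!×0!×0!/3! = 2/6
(j±m)!: 2!×0!×0!×2!×0!×0! = 4
prefactor² = (2J+1)×Δ×N² = 4/3
  k=0: +1/(0!×2!×0!×0!×0!×0!) = 1/2
Σ = 1/2  ⇒  CG² = 4/3×1/2² = 1/3
CG = +√(1/3) = +0.577350

+0.577350  (= +√(1/3))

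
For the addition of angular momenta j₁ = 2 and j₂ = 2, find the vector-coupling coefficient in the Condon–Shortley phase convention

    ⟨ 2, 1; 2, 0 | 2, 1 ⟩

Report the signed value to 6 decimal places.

-0.267261  (= −√(1/14))

triangle: 2!*2!*2!/7! = 8/5040
(j±m)!: 3!*1!*2!*2!*3!*1! = 144
prefactor² = (2J+1)*Δ*N² = 8/7
  k=0: +1/(0!*2!*1!*2!*1!*0!) = 1/4
  k=1: −1/(1!*1!*0!*1!*2!*1!) = -1/2
Σ = -1/4  ⇒  CG² = 8/7*(-1/4)² = 1/14
CG = −√(1/14) = -0.267261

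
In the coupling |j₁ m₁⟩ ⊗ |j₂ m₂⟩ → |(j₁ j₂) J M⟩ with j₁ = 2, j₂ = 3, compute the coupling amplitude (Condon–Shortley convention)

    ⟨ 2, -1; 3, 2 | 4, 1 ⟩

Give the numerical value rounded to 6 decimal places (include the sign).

√[9·1!3!5!/10! · 1!3!5!1!5!3!] = √(6480/7)
  +(−1)^0/∏(0,1,3,5,0,0)! = 1/720  (running 1/720)
  +(−1)^1/∏(1,0,2,4,1,1)! = -1/48  (running -7/360)
⟨..|..⟩ = √(6480/7)·(-7/360) = -0.591608

−√(7/20) ≈ -0.591608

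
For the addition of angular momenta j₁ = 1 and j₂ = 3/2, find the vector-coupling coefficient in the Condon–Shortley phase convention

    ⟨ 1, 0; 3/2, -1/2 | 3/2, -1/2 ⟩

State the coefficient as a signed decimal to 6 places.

+0.258199  (= +√(1/15))

√[4·1!1!2!/5! · 1!1!1!2!1!2!] = √(4/15)
  +(−1)^0/∏(0,1,1,1,0,1)! = 1  (running 1)
  +(−1)^1/∏(1,0,0,0,1,2)! = -1/2  (running 1/2)
⟨..|..⟩ = √(4/15)·(1/2) = +0.258199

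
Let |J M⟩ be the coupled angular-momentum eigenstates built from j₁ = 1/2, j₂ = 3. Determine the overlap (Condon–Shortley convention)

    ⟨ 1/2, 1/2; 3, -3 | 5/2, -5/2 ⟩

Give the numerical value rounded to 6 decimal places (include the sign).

triangle: 1!×0!×5!/7! = 120/5040
(j±m)!: 1!×0!×0!×6!×0!×5! = 86400
prefactor² = (2J+1)×Δ×N² = 86400/7
  k=0: +1/(0!×1!×0!×0!×0!×5!) = 1/120
Σ = 1/120  ⇒  CG² = 86400/7×1/120² = 6/7
CG = +√(6/7) = +0.925820

+√(6/7) = +0.925820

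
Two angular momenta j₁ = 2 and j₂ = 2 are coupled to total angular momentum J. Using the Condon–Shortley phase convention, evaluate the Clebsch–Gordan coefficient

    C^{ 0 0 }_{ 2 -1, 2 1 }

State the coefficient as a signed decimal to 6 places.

-0.447214  (= −√(1/5))

triangle: 4!×0!×0!/5! = 24/120
(j±m)!: 1!×3!×3!×1!×0!×0! = 36
prefactor² = (2J+1)×Δ×N² = 36/5
  k=3: −1/(3!×1!×0!×0!×0!×0!) = -1/6
Σ = -1/6  ⇒  CG² = 36/5×(-1/6)² = 1/5
CG = −√(1/5) = -0.447214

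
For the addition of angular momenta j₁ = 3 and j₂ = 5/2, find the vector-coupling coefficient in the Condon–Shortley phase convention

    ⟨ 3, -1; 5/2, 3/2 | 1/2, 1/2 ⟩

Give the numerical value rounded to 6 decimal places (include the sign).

j₁+j₂−J=5  J+j₁−j₂=1  J−j₁+j₂=0  j₁+j₂+J+1=7
(j₁±m₁, j₂±m₂, J±M) = (2,4,4,1,1,0)
P² = 384/7
sum k=4..4:
  [4] +1/24 = 1/24
S = 1/24
C² = P²·S² = 2/21 ; C = +0.308607

+0.308607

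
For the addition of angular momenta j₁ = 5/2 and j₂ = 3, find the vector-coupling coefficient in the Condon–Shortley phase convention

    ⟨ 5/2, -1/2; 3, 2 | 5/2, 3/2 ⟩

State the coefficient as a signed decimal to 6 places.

+√(1/14) ≈ +0.267261

√[6·3!2!3!/9! · 2!3!5!1!4!1!] = √(288/7)
  +(−1)^2/∏(2,1,1,3,1,0)! = 1/12  (running 1/12)
  +(−1)^3/∏(3,0,0,2,2,1)! = -1/24  (running 1/24)
⟨..|..⟩ = √(288/7)·(1/24) = +0.267261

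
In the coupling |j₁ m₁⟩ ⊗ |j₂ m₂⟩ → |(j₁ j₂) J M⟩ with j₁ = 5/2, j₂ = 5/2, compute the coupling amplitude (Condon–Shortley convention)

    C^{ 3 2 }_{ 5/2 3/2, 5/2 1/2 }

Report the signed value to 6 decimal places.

−√(1/12) = -0.288675

triangle: 2!×3!×3!/9! = 72/362880
(j±m)!: 4!×1!×3!×2!×5!×1! = 34560
prefactor² = (2J+1)×Δ×N² = 48
  k=0: +1/(0!×2!×1!×3!×2!×0!) = 1/24
  k=1: −1/(1!×1!×0!×2!×3!×1!) = -1/12
Σ = -1/24  ⇒  CG² = 48×(-1/24)² = 1/12
CG = −√(1/12) = -0.288675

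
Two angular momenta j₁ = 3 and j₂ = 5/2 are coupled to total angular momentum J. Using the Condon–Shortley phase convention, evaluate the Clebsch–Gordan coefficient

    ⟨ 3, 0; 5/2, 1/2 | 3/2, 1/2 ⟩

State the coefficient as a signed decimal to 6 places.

triangle: 4!·2!·1!/8! = 48/40320
(j±m)!: 3!·3!·3!·2!·2!·1! = 864
prefactor² = (2J+1)·Δ·N² = 144/35
  k=2: +1/(2!·2!·1!·1!·1!·0!) = 1/4
  k=3: −1/(3!·1!·0!·0!·2!·1!) = -1/12
Σ = 1/6  ⇒  CG² = 144/35·1/6² = 4/35
CG = +√(4/35) = +0.338062

+√(4/35) = +0.338062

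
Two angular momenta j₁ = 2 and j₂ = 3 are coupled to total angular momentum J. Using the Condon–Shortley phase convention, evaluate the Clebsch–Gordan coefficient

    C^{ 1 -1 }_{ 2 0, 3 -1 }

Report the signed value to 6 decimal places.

√[3·4!0!2!/7! · 2!2!2!4!0!2!] = √(384/35)
  +(−1)^2/∏(2,2,0,0,0,2)! = 1/8  (running 1/8)
⟨..|..⟩ = √(384/35)·(1/8) = +0.414039

+0.414039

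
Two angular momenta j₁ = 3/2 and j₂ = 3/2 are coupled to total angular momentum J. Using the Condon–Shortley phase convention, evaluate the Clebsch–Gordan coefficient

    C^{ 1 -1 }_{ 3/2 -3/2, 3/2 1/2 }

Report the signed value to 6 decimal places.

+√(3/10) ≈ +0.547723

triangle: 2!*1!*1!/5! = 2/120
(j±m)!: 0!*3!*2!*1!*0!*2! = 24
prefactor² = (2J+1)*Δ*N² = 6/5
  k=2: +1/(2!*0!*1!*0!*0!*1!) = 1/2
Σ = 1/2  ⇒  CG² = 6/5*1/2² = 3/10
CG = +√(3/10) = +0.547723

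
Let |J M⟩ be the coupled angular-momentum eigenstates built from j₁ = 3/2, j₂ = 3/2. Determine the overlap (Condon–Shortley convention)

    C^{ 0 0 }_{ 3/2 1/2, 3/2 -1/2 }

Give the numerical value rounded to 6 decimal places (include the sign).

√[1·3!0!0!/4! · 2!1!1!2!0!0!] = √(1)
  +(−1)^1/∏(1,2,0,0,0,0)! = -1/2  (running -1/2)
⟨..|..⟩ = √(1)·(-1/2) = -0.500000

−√(1/4) = -0.500000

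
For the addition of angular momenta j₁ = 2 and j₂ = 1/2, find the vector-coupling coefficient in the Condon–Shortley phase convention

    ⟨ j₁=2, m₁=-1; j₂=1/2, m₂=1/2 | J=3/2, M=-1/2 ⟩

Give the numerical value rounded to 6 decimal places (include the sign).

√[4·1!3!0!/5! · 1!3!1!0!1!2!] = √(12/5)
  +(−1)^1/∏(1,0,2,0,1,0)! = -1/2  (running -1/2)
⟨..|..⟩ = √(12/5)·(-1/2) = -0.774597

-0.774597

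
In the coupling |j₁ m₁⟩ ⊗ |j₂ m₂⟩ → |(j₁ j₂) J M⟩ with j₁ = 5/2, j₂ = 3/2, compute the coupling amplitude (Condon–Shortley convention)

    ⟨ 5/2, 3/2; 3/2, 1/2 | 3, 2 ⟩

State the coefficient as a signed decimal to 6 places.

√[7·1!4!2!/8! · 4!1!2!1!5!1!] = √(48)
  +(−1)^0/∏(0,1,1,2,3,0)! = 1/12  (running 1/12)
  +(−1)^1/∏(1,0,0,1,4,1)! = -1/24  (running 1/24)
⟨..|..⟩ = √(48)·(1/24) = +0.288675

+√(1/12) = +0.288675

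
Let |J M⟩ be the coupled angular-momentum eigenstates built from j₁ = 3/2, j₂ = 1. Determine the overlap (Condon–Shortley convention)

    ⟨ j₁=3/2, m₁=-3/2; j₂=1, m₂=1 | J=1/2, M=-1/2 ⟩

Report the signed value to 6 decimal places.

√[2·2!1!0!/4! · 0!3!2!0!0!1!] = √(2)
  +(−1)^2/∏(2,0,1,0,0,0)! = 1/2  (running 1/2)
⟨..|..⟩ = √(2)·(1/2) = +0.707107

+0.707107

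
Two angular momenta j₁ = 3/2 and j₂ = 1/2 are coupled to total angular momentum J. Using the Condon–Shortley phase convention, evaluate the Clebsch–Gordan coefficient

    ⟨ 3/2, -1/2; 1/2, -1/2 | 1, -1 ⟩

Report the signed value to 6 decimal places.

√[3·1!2!0!/4! · 1!2!0!1!0!2!] = √(1)
  +(−1)^0/∏(0,1,2,0,0,0)! = 1/2  (running 1/2)
⟨..|..⟩ = √(1)·(1/2) = +0.500000

+√(1/4) ≈ +0.500000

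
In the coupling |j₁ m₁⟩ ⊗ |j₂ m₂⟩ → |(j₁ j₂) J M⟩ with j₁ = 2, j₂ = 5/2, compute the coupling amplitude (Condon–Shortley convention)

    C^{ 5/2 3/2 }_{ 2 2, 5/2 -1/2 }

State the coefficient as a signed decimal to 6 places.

+0.621059  (= +√(27/70))

j₁+j₂−J=2  J+j₁−j₂=2  J−j₁+j₂=3  j₁+j₂+J+1=8
(j₁±m₁, j₂±m₂, J±M) = (4,0,2,3,4,1)
P² = 864/35
sum k=0..0:
  [0] +1/8 = 1/8
S = 1/8
C² = P²·S² = 27/70 ; C = +0.621059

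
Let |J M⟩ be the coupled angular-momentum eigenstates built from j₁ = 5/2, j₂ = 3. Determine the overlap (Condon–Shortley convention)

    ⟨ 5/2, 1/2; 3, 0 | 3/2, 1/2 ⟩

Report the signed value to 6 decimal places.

+√(4/35) = +0.338062

j₁+j₂−J=4  J+j₁−j₂=1  J−j₁+j₂=2  j₁+j₂+J+1=8
(j₁±m₁, j₂±m₂, J±M) = (3,2,3,3,2,1)
P² = 144/35
sum k=1..2:
  [1] −1/12 = -1/12
  [2] +1/4 = 1/4
S = 1/6
C² = P²·S² = 4/35 ; C = +0.338062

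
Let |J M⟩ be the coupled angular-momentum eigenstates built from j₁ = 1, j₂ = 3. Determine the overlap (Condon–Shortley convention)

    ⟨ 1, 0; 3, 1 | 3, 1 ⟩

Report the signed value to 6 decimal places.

-0.288675

j₁+j₂−J=1  J+j₁−j₂=1  J−j₁+j₂=5  j₁+j₂+J+1=8
(j₁±m₁, j₂±m₂, J±M) = (1,1,4,2,4,2)
P² = 48
sum k=0..1:
  [0] +1/24 = 1/24
  [1] −1/12 = -1/12
S = -1/24
C² = P²·S² = 1/12 ; C = -0.288675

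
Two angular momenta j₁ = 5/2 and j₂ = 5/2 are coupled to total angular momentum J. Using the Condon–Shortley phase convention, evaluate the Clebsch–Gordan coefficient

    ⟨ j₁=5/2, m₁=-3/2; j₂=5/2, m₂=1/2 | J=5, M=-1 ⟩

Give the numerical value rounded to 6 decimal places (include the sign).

+0.487950  (= +√(5/21))

triangle: 0!×5!×5!/11! = 14400/39916800
(j±m)!: 1!×4!×3!×2!×4!×6! = 4976640
prefactor² = (2J+1)×Δ×N² = 138240/7
  k=0: +1/(0!×0!×4!×3!×1!×2!) = 1/288
Σ = 1/288  ⇒  CG² = 138240/7×1/288² = 5/21
CG = +√(5/21) = +0.487950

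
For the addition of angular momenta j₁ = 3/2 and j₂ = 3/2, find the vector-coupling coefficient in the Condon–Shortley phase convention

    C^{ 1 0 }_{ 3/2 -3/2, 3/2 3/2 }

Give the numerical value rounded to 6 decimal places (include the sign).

j₁+j₂−J=2  J+j₁−j₂=1  J−j₁+j₂=1  j₁+j₂+J+1=5
(j₁±m₁, j₂±m₂, J±M) = (0,3,3,0,1,1)
P² = 9/5
sum k=2..2:
  [2] +1/2 = 1/2
S = 1/2
C² = P²·S² = 9/20 ; C = +0.670820

+√(9/20) = +0.670820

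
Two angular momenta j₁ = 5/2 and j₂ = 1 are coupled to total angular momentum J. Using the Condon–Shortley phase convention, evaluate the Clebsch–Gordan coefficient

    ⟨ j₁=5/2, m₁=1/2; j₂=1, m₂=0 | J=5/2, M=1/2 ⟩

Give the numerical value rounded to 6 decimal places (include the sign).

triangle: 1!·4!·1!/7! = 24/5040
(j±m)!: 3!·2!·1!·1!·3!·2! = 144
prefactor² = (2J+1)·Δ·N² = 144/35
  k=0: +1/(0!·1!·2!·1!·2!·0!) = 1/4
  k=1: −1/(1!·0!·1!·0!·3!·1!) = -1/6
Σ = 1/12  ⇒  CG² = 144/35·1/12² = 1/35
CG = +√(1/35) = +0.169031

+0.169031  (= +√(1/35))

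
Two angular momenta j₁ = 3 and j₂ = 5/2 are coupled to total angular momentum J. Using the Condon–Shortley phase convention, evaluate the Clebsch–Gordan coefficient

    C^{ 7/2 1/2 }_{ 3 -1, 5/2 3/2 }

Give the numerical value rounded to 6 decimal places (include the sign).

+√(8/63) = +0.356348

triangle: 2!*4!*3!/10! = 288/3628800
(j±m)!: 2!*4!*4!*1!*4!*3! = 165888
prefactor² = (2J+1)*Δ*N² = 18432/175
  k=1: −1/(1!*1!*3!*3!*1!*0!) = -1/36
  k=2: +1/(2!*0!*2!*2!*2!*1!) = 1/16
Σ = 5/144  ⇒  CG² = 18432/175*5/144² = 8/63
CG = +√(8/63) = +0.356348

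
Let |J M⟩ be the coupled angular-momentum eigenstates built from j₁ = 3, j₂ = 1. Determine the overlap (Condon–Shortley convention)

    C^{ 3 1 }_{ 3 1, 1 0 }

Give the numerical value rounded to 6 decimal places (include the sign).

+√(1/12) ≈ +0.288675

j₁+j₂−J=1  J+j₁−j₂=5  J−j₁+j₂=1  j₁+j₂+J+1=8
(j₁±m₁, j₂±m₂, J±M) = (4,2,1,1,4,2)
P² = 48
sum k=0..1:
  [0] +1/12 = 1/12
  [1] −1/24 = -1/24
S = 1/24
C² = P²·S² = 1/12 ; C = +0.288675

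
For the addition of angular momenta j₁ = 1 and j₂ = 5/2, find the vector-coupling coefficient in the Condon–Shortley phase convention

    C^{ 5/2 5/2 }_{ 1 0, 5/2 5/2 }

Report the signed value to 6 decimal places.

−√(5/7) ≈ -0.845154

j₁+j₂−J=1  J+j₁−j₂=1  J−j₁+j₂=4  j₁+j₂+J+1=7
(j₁±m₁, j₂±m₂, J±M) = (1,1,5,0,5,0)
P² = 2880/7
sum k=1..1:
  [1] −1/24 = -1/24
S = -1/24
C² = P²·S² = 5/7 ; C = -0.845154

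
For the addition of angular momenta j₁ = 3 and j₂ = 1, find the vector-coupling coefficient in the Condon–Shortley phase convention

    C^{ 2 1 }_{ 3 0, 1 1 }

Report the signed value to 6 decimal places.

√[5·2!4!0!/7! · 3!3!2!0!3!1!] = √(144/7)
  +(−1)^2/∏(2,0,1,0,3,0)! = 1/12  (running 1/12)
⟨..|..⟩ = √(144/7)·(1/12) = +0.377964

+0.377964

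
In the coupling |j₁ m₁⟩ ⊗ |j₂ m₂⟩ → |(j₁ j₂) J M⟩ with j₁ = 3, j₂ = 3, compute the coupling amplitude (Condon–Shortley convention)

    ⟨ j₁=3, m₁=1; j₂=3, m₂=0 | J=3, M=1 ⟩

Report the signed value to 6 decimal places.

√[7·3!3!3!/10! · 4!2!3!3!4!2!] = √(864/25)
  +(−1)^0/∏(0,3,2,3,1,0)! = 1/72  (running 1/72)
  +(−1)^1/∏(1,2,1,2,2,1)! = -1/8  (running -1/9)
  +(−1)^2/∏(2,1,0,1,3,2)! = 1/24  (running -5/72)
⟨..|..⟩ = √(864/25)·(-5/72) = -0.408248

−√(1/6) ≈ -0.408248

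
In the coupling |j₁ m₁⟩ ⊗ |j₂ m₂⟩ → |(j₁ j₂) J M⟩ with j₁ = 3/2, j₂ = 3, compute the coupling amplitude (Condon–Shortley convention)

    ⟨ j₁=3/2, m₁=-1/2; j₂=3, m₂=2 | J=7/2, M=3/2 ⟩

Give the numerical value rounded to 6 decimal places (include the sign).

j₁+j₂−J=1  J+j₁−j₂=2  J−j₁+j₂=5  j₁+j₂+J+1=9
(j₁±m₁, j₂±m₂, J±M) = (1,2,5,1,5,2)
P² = 6400/21
sum k=0..1:
  [0] +1/240 = 1/240
  [1] −1/24 = -1/24
S = -3/80
C² = P²·S² = 3/7 ; C = -0.654654

−√(3/7) ≈ -0.654654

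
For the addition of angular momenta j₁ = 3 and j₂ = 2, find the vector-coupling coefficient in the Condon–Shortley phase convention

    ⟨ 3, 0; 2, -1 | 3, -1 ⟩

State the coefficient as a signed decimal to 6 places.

√[7·2!4!2!/9! · 3!3!1!3!2!4!] = √(96/5)
  +(−1)^0/∏(0,2,3,1,1,1)! = 1/12  (running 1/12)
  +(−1)^1/∏(1,1,2,0,2,2)! = -1/8  (running -1/24)
⟨..|..⟩ = √(96/5)·(-1/24) = -0.182574

−√(1/30) = -0.182574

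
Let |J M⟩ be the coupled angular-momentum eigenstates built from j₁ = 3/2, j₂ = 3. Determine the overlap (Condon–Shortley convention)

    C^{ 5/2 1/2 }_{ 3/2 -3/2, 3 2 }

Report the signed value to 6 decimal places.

j₁+j₂−J=2  J+j₁−j₂=1  J−j₁+j₂=4  j₁+j₂+J+1=8
(j₁±m₁, j₂±m₂, J±M) = (0,3,5,1,3,2)
P² = 432/7
sum k=2..2:
  [2] +1/12 = 1/12
S = 1/12
C² = P²·S² = 3/7 ; C = +0.654654

+0.654654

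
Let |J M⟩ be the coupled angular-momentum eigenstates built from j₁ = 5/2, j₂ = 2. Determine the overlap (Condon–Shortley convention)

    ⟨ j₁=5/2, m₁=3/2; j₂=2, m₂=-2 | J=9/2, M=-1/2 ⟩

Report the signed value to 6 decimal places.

√[10·0!5!4!/10! · 4!1!0!4!4!5!] = √(92160/7)
  +(−1)^0/∏(0,0,1,0,4,4)! = 1/576  (running 1/576)
⟨..|..⟩ = √(92160/7)·(1/576) = +0.199205

+√(5/126) ≈ +0.199205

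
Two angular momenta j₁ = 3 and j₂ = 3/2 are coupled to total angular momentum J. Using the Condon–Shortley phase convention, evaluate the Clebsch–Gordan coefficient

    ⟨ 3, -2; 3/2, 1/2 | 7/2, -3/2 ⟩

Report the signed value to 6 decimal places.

−√(3/7) = -0.654654

j₁+j₂−J=1  J+j₁−j₂=5  J−j₁+j₂=2  j₁+j₂+J+1=9
(j₁±m₁, j₂±m₂, J±M) = (1,5,2,1,2,5)
P² = 6400/21
sum k=0..1:
  [0] +1/240 = 1/240
  [1] −1/24 = -1/24
S = -3/80
C² = P²·S² = 3/7 ; C = -0.654654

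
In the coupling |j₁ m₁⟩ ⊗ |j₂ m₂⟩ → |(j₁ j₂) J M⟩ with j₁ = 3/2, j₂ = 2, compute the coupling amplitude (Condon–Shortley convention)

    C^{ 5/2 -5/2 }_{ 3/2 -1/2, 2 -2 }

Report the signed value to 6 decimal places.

√[6·1!2!3!/7! · 1!2!0!4!0!5!] = √(576/7)
  +(−1)^0/∏(0,1,2,0,0,3)! = 1/12  (running 1/12)
⟨..|..⟩ = √(576/7)·(1/12) = +0.755929

+√(4/7) = +0.755929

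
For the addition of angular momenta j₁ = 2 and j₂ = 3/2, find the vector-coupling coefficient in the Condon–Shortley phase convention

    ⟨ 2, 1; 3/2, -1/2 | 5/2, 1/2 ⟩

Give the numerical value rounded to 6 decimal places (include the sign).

√[6·1!3!2!/7! · 3!1!1!2!3!2!] = √(72/35)
  +(−1)^0/∏(0,1,1,1,2,1)! = 1/2  (running 1/2)
  +(−1)^1/∏(1,0,0,0,3,2)! = -1/12  (running 5/12)
⟨..|..⟩ = √(72/35)·(5/12) = +0.597614

+√(5/14) = +0.597614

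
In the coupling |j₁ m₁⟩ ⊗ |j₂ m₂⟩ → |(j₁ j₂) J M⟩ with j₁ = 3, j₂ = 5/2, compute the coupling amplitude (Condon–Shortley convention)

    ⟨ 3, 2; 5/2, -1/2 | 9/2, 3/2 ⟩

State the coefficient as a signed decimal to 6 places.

√[10·1!5!4!/11! · 5!1!2!3!6!3!] = √(345600/77)
  +(−1)^0/∏(0,1,1,2,4,2)! = 1/96  (running 1/96)
  +(−1)^1/∏(1,0,0,1,5,3)! = -1/720  (running 13/1440)
⟨..|..⟩ = √(345600/77)·(13/1440) = +0.604815

+0.604815  (= +√(169/462))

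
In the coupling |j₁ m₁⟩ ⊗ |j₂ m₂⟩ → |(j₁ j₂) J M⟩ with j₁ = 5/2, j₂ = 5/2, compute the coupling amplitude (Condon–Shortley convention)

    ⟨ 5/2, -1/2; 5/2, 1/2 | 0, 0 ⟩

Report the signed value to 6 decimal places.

-0.408248

j₁+j₂−J=5  J+j₁−j₂=0  J−j₁+j₂=0  j₁+j₂+J+1=6
(j₁±m₁, j₂±m₂, J±M) = (2,3,3,2,0,0)
P² = 24
sum k=3..3:
  [3] −1/12 = -1/12
S = -1/12
C² = P²·S² = 1/6 ; C = -0.408248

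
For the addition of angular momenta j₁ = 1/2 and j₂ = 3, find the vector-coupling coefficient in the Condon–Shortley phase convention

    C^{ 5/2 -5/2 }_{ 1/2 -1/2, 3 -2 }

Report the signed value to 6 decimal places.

−√(1/7) = -0.377964

√[6·1!0!5!/7! · 0!1!1!5!0!5!] = √(14400/7)
  +(−1)^1/∏(1,0,0,0,0,5)! = -1/120  (running -1/120)
⟨..|..⟩ = √(14400/7)·(-1/120) = -0.377964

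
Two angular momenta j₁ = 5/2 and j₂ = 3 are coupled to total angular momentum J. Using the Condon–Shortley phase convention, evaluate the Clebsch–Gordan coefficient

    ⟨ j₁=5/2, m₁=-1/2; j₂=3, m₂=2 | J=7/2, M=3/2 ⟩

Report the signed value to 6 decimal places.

+√(2/21) = +0.308607

j₁+j₂−J=2  J+j₁−j₂=3  J−j₁+j₂=4  j₁+j₂+J+1=10
(j₁±m₁, j₂±m₂, J±M) = (2,3,5,1,5,2)
P² = 1536/7
sum k=1..2:
  [1] −1/48 = -1/48
  [2] +1/24 = 1/24
S = 1/48
C² = P²·S² = 2/21 ; C = +0.308607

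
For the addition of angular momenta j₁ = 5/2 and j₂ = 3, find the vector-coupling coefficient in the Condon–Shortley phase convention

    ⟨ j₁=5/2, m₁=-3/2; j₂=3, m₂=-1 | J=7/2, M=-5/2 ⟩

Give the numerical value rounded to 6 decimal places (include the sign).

−√(10/63) = -0.398410

√[8·2!3!4!/10! · 1!4!2!4!1!6!] = √(18432/35)
  +(−1)^1/∏(1,1,3,1,0,3)! = -1/36  (running -1/36)
  +(−1)^2/∏(2,0,2,0,1,4)! = 1/96  (running -5/288)
⟨..|..⟩ = √(18432/35)·(-5/288) = -0.398410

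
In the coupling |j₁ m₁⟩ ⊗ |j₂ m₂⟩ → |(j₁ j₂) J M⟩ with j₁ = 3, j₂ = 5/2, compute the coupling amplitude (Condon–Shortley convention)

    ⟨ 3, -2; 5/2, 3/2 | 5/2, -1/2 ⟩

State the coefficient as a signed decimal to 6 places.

√[6·3!3!2!/9! · 1!5!4!1!2!3!] = √(288/7)
  +(−1)^2/∏(2,1,3,2,0,0)! = 1/24  (running 1/24)
  +(−1)^3/∏(3,0,2,1,1,1)! = -1/12  (running -1/24)
⟨..|..⟩ = √(288/7)·(-1/24) = -0.267261

−√(1/14) ≈ -0.267261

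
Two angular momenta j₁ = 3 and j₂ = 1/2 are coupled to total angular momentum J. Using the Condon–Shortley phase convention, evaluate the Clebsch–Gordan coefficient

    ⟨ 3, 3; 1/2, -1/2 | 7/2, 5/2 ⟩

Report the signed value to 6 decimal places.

+√(1/7) ≈ +0.377964

√[8·0!6!1!/8! · 6!0!0!1!6!1!] = √(518400/7)
  +(−1)^0/∏(0,0,0,0,6,1)! = 1/720  (running 1/720)
⟨..|..⟩ = √(518400/7)·(1/720) = +0.377964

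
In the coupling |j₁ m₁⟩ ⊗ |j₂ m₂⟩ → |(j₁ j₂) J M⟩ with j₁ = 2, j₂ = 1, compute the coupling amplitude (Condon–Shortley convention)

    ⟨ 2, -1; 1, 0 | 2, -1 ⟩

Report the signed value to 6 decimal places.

−√(1/6) ≈ -0.408248

√[5·1!3!1!/6! · 1!3!1!1!1!3!] = √(3/2)
  +(−1)^0/∏(0,1,3,1,0,0)! = 1/6  (running 1/6)
  +(−1)^1/∏(1,0,2,0,1,1)! = -1/2  (running -1/3)
⟨..|..⟩ = √(3/2)·(-1/3) = -0.408248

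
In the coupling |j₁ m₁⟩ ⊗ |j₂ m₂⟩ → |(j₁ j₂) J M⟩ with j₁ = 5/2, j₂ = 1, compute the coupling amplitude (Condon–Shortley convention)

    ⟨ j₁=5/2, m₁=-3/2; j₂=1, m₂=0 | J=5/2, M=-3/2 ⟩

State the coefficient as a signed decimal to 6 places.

√[6·1!4!1!/7! · 1!4!1!1!1!4!] = √(576/35)
  +(−1)^0/∏(0,1,4,1,0,0)! = 1/24  (running 1/24)
  +(−1)^1/∏(1,0,3,0,1,1)! = -1/6  (running -1/8)
⟨..|..⟩ = √(576/35)·(-1/8) = -0.507093

-0.507093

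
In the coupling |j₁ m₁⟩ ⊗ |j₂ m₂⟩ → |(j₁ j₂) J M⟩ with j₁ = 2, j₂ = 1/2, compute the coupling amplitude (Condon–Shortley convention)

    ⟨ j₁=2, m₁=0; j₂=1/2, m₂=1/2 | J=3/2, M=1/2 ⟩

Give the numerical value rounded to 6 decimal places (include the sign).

-0.632456

triangle: 1!·3!·0!/5! = 6/120
(j±m)!: 2!·2!·1!·0!·2!·1! = 8
prefactor² = (2J+1)·Δ·N² = 8/5
  k=1: −1/(1!·0!·1!·0!·2!·0!) = -1/2
Σ = -1/2  ⇒  CG² = 8/5·(-1/2)² = 2/5
CG = −√(2/5) = -0.632456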